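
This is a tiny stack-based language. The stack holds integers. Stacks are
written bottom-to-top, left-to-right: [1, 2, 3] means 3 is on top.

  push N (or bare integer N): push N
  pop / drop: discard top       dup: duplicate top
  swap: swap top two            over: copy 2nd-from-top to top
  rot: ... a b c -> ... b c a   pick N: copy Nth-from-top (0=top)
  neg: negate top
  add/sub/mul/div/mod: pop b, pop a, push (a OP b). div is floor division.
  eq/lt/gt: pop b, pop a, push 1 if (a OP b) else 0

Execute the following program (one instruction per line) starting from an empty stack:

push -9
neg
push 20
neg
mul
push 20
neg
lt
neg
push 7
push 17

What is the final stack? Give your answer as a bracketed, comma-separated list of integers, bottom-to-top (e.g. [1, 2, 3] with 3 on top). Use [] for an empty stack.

Answer: [-1, 7, 17]

Derivation:
After 'push -9': [-9]
After 'neg': [9]
After 'push 20': [9, 20]
After 'neg': [9, -20]
After 'mul': [-180]
After 'push 20': [-180, 20]
After 'neg': [-180, -20]
After 'lt': [1]
After 'neg': [-1]
After 'push 7': [-1, 7]
After 'push 17': [-1, 7, 17]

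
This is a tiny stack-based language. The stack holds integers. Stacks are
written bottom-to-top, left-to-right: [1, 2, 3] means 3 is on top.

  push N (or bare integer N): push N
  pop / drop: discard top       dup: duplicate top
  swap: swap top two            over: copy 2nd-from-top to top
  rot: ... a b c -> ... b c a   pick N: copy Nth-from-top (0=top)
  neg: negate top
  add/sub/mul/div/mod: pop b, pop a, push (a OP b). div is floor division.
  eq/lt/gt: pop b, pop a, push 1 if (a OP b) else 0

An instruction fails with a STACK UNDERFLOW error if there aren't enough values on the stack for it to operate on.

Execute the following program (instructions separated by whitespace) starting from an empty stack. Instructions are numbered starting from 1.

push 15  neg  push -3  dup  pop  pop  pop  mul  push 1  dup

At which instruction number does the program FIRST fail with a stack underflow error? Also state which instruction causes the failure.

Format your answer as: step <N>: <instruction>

Answer: step 8: mul

Derivation:
Step 1 ('push 15'): stack = [15], depth = 1
Step 2 ('neg'): stack = [-15], depth = 1
Step 3 ('push -3'): stack = [-15, -3], depth = 2
Step 4 ('dup'): stack = [-15, -3, -3], depth = 3
Step 5 ('pop'): stack = [-15, -3], depth = 2
Step 6 ('pop'): stack = [-15], depth = 1
Step 7 ('pop'): stack = [], depth = 0
Step 8 ('mul'): needs 2 value(s) but depth is 0 — STACK UNDERFLOW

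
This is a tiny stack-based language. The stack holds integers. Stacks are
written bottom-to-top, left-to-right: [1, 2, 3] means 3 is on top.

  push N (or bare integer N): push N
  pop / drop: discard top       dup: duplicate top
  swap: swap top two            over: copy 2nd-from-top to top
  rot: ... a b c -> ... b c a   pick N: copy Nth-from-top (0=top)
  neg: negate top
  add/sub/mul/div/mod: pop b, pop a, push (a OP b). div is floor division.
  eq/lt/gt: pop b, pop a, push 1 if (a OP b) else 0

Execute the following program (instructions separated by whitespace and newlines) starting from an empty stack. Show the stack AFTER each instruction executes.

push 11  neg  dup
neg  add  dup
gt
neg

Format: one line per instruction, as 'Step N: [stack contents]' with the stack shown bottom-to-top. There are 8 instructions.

Step 1: [11]
Step 2: [-11]
Step 3: [-11, -11]
Step 4: [-11, 11]
Step 5: [0]
Step 6: [0, 0]
Step 7: [0]
Step 8: [0]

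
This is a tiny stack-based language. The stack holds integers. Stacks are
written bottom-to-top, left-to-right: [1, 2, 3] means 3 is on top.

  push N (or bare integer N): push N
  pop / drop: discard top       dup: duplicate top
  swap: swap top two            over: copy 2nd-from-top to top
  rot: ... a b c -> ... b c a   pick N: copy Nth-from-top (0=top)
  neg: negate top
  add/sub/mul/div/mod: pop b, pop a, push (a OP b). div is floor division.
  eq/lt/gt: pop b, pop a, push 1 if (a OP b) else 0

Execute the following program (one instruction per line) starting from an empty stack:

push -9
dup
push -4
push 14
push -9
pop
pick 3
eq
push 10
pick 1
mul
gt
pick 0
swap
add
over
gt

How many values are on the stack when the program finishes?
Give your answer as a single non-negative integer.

Answer: 4

Derivation:
After 'push -9': stack = [-9] (depth 1)
After 'dup': stack = [-9, -9] (depth 2)
After 'push -4': stack = [-9, -9, -4] (depth 3)
After 'push 14': stack = [-9, -9, -4, 14] (depth 4)
After 'push -9': stack = [-9, -9, -4, 14, -9] (depth 5)
After 'pop': stack = [-9, -9, -4, 14] (depth 4)
After 'pick 3': stack = [-9, -9, -4, 14, -9] (depth 5)
After 'eq': stack = [-9, -9, -4, 0] (depth 4)
After 'push 10': stack = [-9, -9, -4, 0, 10] (depth 5)
After 'pick 1': stack = [-9, -9, -4, 0, 10, 0] (depth 6)
After 'mul': stack = [-9, -9, -4, 0, 0] (depth 5)
After 'gt': stack = [-9, -9, -4, 0] (depth 4)
After 'pick 0': stack = [-9, -9, -4, 0, 0] (depth 5)
After 'swap': stack = [-9, -9, -4, 0, 0] (depth 5)
After 'add': stack = [-9, -9, -4, 0] (depth 4)
After 'over': stack = [-9, -9, -4, 0, -4] (depth 5)
After 'gt': stack = [-9, -9, -4, 1] (depth 4)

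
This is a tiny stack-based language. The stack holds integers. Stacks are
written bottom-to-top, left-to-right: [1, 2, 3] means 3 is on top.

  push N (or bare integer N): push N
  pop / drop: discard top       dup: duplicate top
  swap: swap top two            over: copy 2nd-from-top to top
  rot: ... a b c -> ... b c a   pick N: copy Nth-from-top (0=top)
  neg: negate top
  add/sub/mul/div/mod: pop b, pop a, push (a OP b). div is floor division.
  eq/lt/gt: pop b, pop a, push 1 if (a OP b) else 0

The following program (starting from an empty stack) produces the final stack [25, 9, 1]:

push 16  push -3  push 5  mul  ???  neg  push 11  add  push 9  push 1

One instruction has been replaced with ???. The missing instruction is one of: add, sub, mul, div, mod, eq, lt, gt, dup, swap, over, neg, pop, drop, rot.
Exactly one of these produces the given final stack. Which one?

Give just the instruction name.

Stack before ???: [16, -15]
Stack after ???:  [-14]
The instruction that transforms [16, -15] -> [-14] is: mod

Answer: mod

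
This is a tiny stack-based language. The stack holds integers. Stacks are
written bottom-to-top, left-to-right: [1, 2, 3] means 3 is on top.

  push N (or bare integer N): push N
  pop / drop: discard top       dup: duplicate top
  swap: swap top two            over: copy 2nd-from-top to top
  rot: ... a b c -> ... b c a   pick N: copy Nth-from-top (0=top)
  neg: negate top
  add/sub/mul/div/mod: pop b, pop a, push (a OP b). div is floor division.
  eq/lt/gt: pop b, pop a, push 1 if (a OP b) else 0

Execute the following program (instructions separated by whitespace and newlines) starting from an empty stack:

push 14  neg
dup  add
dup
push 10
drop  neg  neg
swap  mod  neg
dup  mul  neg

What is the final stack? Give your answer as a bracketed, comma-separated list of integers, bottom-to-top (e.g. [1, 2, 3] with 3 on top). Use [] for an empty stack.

After 'push 14': [14]
After 'neg': [-14]
After 'dup': [-14, -14]
After 'add': [-28]
After 'dup': [-28, -28]
After 'push 10': [-28, -28, 10]
After 'drop': [-28, -28]
After 'neg': [-28, 28]
After 'neg': [-28, -28]
After 'swap': [-28, -28]
After 'mod': [0]
After 'neg': [0]
After 'dup': [0, 0]
After 'mul': [0]
After 'neg': [0]

Answer: [0]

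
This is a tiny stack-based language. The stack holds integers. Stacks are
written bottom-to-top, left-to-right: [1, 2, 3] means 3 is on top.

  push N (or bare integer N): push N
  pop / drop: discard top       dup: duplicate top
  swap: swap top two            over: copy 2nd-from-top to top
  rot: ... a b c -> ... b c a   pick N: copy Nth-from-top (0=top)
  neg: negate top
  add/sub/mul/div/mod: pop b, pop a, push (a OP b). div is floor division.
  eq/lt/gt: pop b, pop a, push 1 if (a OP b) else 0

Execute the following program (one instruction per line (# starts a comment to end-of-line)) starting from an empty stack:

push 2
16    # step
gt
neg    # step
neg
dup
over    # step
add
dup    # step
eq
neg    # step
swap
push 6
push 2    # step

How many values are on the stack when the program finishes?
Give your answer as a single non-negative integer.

Answer: 4

Derivation:
After 'push 2': stack = [2] (depth 1)
After 'push 16': stack = [2, 16] (depth 2)
After 'gt': stack = [0] (depth 1)
After 'neg': stack = [0] (depth 1)
After 'neg': stack = [0] (depth 1)
After 'dup': stack = [0, 0] (depth 2)
After 'over': stack = [0, 0, 0] (depth 3)
After 'add': stack = [0, 0] (depth 2)
After 'dup': stack = [0, 0, 0] (depth 3)
After 'eq': stack = [0, 1] (depth 2)
After 'neg': stack = [0, -1] (depth 2)
After 'swap': stack = [-1, 0] (depth 2)
After 'push 6': stack = [-1, 0, 6] (depth 3)
After 'push 2': stack = [-1, 0, 6, 2] (depth 4)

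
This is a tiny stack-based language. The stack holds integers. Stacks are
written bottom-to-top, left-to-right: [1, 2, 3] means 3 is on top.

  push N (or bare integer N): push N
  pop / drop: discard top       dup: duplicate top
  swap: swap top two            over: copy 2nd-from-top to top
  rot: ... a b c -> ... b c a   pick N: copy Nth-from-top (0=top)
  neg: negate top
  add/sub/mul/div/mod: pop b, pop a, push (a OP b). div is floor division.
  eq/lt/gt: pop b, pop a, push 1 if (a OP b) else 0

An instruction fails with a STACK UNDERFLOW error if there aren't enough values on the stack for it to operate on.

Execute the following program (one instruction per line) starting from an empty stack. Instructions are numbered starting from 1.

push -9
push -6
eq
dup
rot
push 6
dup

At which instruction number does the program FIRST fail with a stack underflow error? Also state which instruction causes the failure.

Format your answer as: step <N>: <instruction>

Step 1 ('push -9'): stack = [-9], depth = 1
Step 2 ('push -6'): stack = [-9, -6], depth = 2
Step 3 ('eq'): stack = [0], depth = 1
Step 4 ('dup'): stack = [0, 0], depth = 2
Step 5 ('rot'): needs 3 value(s) but depth is 2 — STACK UNDERFLOW

Answer: step 5: rot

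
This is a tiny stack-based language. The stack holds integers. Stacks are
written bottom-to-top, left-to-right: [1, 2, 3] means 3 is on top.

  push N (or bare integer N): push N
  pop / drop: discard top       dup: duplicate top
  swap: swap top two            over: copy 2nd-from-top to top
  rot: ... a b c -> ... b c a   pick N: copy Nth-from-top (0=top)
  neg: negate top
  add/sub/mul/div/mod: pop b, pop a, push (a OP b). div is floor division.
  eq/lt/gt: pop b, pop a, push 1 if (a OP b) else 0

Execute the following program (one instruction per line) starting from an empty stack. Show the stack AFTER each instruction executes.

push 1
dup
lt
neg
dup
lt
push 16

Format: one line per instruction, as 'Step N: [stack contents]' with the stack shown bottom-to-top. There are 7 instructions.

Step 1: [1]
Step 2: [1, 1]
Step 3: [0]
Step 4: [0]
Step 5: [0, 0]
Step 6: [0]
Step 7: [0, 16]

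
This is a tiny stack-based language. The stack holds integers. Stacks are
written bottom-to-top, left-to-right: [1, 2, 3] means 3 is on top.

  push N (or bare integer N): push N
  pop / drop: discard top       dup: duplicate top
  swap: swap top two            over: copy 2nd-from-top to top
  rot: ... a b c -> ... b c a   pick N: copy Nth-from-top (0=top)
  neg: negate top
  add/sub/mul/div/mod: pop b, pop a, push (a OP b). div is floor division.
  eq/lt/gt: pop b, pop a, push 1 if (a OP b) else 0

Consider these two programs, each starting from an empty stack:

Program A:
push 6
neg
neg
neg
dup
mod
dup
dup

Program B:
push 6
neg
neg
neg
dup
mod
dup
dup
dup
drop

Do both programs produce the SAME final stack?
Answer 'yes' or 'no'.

Program A trace:
  After 'push 6': [6]
  After 'neg': [-6]
  After 'neg': [6]
  After 'neg': [-6]
  After 'dup': [-6, -6]
  After 'mod': [0]
  After 'dup': [0, 0]
  After 'dup': [0, 0, 0]
Program A final stack: [0, 0, 0]

Program B trace:
  After 'push 6': [6]
  After 'neg': [-6]
  After 'neg': [6]
  After 'neg': [-6]
  After 'dup': [-6, -6]
  After 'mod': [0]
  After 'dup': [0, 0]
  After 'dup': [0, 0, 0]
  After 'dup': [0, 0, 0, 0]
  After 'drop': [0, 0, 0]
Program B final stack: [0, 0, 0]
Same: yes

Answer: yes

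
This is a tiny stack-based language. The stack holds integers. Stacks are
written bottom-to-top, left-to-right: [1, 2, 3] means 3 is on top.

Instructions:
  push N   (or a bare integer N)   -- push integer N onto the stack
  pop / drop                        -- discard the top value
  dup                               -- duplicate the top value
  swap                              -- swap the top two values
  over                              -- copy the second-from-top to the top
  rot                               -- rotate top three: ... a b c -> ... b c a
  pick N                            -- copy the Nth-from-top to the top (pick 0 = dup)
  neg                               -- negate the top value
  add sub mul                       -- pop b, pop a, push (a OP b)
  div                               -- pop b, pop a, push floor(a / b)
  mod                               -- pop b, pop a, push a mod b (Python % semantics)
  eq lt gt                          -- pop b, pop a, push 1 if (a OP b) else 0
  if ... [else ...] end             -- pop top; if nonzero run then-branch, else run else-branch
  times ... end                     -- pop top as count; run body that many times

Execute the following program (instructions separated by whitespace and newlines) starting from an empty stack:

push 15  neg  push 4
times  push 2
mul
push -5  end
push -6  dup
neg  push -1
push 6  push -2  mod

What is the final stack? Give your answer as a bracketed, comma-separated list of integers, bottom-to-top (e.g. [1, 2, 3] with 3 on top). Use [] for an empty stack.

After 'push 15': [15]
After 'neg': [-15]
After 'push 4': [-15, 4]
After 'times': [-15]
After 'push 2': [-15, 2]
After 'mul': [-30]
After 'push -5': [-30, -5]
After 'push 2': [-30, -5, 2]
After 'mul': [-30, -10]
After 'push -5': [-30, -10, -5]
After 'push 2': [-30, -10, -5, 2]
After 'mul': [-30, -10, -10]
After 'push -5': [-30, -10, -10, -5]
After 'push 2': [-30, -10, -10, -5, 2]
After 'mul': [-30, -10, -10, -10]
After 'push -5': [-30, -10, -10, -10, -5]
After 'push -6': [-30, -10, -10, -10, -5, -6]
After 'dup': [-30, -10, -10, -10, -5, -6, -6]
After 'neg': [-30, -10, -10, -10, -5, -6, 6]
After 'push -1': [-30, -10, -10, -10, -5, -6, 6, -1]
After 'push 6': [-30, -10, -10, -10, -5, -6, 6, -1, 6]
After 'push -2': [-30, -10, -10, -10, -5, -6, 6, -1, 6, -2]
After 'mod': [-30, -10, -10, -10, -5, -6, 6, -1, 0]

Answer: [-30, -10, -10, -10, -5, -6, 6, -1, 0]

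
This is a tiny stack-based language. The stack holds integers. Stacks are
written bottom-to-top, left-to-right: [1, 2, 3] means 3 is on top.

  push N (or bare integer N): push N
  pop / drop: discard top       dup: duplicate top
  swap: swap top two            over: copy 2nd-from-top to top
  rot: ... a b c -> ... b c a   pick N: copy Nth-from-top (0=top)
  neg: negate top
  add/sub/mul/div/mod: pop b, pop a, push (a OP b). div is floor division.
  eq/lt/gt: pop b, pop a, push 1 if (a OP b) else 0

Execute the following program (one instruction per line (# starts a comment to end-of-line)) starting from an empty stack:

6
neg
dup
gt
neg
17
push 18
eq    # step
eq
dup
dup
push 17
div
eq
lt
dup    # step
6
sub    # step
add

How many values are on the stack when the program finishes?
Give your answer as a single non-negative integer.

After 'push 6': stack = [6] (depth 1)
After 'neg': stack = [-6] (depth 1)
After 'dup': stack = [-6, -6] (depth 2)
After 'gt': stack = [0] (depth 1)
After 'neg': stack = [0] (depth 1)
After 'push 17': stack = [0, 17] (depth 2)
After 'push 18': stack = [0, 17, 18] (depth 3)
After 'eq': stack = [0, 0] (depth 2)
After 'eq': stack = [1] (depth 1)
After 'dup': stack = [1, 1] (depth 2)
After 'dup': stack = [1, 1, 1] (depth 3)
After 'push 17': stack = [1, 1, 1, 17] (depth 4)
After 'div': stack = [1, 1, 0] (depth 3)
After 'eq': stack = [1, 0] (depth 2)
After 'lt': stack = [0] (depth 1)
After 'dup': stack = [0, 0] (depth 2)
After 'push 6': stack = [0, 0, 6] (depth 3)
After 'sub': stack = [0, -6] (depth 2)
After 'add': stack = [-6] (depth 1)

Answer: 1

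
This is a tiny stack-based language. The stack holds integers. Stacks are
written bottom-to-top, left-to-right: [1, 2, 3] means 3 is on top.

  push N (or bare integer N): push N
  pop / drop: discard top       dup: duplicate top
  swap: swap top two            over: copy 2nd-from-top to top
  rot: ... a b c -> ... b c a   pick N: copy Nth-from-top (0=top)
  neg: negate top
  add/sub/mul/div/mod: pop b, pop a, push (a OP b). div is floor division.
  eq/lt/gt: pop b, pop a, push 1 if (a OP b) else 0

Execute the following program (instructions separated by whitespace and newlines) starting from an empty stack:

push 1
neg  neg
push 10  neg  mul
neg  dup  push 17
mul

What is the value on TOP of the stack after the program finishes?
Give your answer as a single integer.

After 'push 1': [1]
After 'neg': [-1]
After 'neg': [1]
After 'push 10': [1, 10]
After 'neg': [1, -10]
After 'mul': [-10]
After 'neg': [10]
After 'dup': [10, 10]
After 'push 17': [10, 10, 17]
After 'mul': [10, 170]

Answer: 170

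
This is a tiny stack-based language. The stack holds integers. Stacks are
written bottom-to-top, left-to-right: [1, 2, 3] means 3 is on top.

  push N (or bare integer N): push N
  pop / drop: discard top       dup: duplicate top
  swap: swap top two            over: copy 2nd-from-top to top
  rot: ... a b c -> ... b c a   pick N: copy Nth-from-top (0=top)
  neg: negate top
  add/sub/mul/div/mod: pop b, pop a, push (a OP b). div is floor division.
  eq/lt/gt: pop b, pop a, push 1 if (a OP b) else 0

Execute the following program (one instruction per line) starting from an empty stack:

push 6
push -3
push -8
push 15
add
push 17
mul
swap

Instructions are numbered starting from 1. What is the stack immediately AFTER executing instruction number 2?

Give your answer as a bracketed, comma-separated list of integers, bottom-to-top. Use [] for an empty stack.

Answer: [6, -3]

Derivation:
Step 1 ('push 6'): [6]
Step 2 ('push -3'): [6, -3]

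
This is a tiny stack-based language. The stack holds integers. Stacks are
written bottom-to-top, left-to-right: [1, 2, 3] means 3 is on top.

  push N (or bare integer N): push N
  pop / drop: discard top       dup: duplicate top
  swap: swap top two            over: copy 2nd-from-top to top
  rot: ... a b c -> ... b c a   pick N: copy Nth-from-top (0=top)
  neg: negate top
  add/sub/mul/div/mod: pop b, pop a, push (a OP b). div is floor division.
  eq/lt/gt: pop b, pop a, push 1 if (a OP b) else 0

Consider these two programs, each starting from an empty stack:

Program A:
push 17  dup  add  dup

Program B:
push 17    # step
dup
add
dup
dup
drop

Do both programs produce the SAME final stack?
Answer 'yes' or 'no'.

Program A trace:
  After 'push 17': [17]
  After 'dup': [17, 17]
  After 'add': [34]
  After 'dup': [34, 34]
Program A final stack: [34, 34]

Program B trace:
  After 'push 17': [17]
  After 'dup': [17, 17]
  After 'add': [34]
  After 'dup': [34, 34]
  After 'dup': [34, 34, 34]
  After 'drop': [34, 34]
Program B final stack: [34, 34]
Same: yes

Answer: yes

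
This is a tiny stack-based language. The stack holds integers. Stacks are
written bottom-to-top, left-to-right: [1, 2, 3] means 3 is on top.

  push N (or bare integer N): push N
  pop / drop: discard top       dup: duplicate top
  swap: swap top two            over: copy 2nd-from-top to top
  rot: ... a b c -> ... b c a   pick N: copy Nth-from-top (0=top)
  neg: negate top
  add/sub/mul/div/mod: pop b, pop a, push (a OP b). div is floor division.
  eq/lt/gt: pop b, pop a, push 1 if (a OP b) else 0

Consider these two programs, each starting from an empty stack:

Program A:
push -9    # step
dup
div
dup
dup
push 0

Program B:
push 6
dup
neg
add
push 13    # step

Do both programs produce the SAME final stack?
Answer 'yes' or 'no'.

Answer: no

Derivation:
Program A trace:
  After 'push -9': [-9]
  After 'dup': [-9, -9]
  After 'div': [1]
  After 'dup': [1, 1]
  After 'dup': [1, 1, 1]
  After 'push 0': [1, 1, 1, 0]
Program A final stack: [1, 1, 1, 0]

Program B trace:
  After 'push 6': [6]
  After 'dup': [6, 6]
  After 'neg': [6, -6]
  After 'add': [0]
  After 'push 13': [0, 13]
Program B final stack: [0, 13]
Same: no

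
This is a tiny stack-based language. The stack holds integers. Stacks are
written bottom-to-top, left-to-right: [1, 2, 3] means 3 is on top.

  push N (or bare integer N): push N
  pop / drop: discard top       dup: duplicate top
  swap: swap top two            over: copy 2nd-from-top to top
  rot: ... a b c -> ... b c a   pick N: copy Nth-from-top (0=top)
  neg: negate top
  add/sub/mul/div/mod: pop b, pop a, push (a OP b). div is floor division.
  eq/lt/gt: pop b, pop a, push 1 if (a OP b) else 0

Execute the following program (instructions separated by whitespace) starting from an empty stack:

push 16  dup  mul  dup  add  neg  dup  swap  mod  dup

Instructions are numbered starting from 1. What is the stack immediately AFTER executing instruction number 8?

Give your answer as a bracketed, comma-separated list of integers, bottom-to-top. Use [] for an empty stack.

Step 1 ('push 16'): [16]
Step 2 ('dup'): [16, 16]
Step 3 ('mul'): [256]
Step 4 ('dup'): [256, 256]
Step 5 ('add'): [512]
Step 6 ('neg'): [-512]
Step 7 ('dup'): [-512, -512]
Step 8 ('swap'): [-512, -512]

Answer: [-512, -512]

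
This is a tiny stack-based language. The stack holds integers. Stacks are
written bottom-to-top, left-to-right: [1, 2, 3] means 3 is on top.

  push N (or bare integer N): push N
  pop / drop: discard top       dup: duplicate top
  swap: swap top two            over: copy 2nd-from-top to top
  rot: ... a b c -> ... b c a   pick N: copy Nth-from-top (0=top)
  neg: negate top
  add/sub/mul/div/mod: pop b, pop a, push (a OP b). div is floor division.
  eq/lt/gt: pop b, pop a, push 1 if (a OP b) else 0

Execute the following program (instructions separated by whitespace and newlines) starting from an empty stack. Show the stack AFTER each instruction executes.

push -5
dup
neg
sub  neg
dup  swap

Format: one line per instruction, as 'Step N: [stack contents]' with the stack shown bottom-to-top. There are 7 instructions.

Step 1: [-5]
Step 2: [-5, -5]
Step 3: [-5, 5]
Step 4: [-10]
Step 5: [10]
Step 6: [10, 10]
Step 7: [10, 10]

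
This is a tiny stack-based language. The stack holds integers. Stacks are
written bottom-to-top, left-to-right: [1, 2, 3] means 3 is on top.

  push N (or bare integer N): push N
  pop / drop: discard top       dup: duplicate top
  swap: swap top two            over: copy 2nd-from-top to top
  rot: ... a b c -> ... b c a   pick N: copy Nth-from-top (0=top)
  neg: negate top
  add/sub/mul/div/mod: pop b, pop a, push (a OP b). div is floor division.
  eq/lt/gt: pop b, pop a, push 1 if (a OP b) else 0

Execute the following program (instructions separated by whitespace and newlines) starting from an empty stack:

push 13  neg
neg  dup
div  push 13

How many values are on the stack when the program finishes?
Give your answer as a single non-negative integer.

Answer: 2

Derivation:
After 'push 13': stack = [13] (depth 1)
After 'neg': stack = [-13] (depth 1)
After 'neg': stack = [13] (depth 1)
After 'dup': stack = [13, 13] (depth 2)
After 'div': stack = [1] (depth 1)
After 'push 13': stack = [1, 13] (depth 2)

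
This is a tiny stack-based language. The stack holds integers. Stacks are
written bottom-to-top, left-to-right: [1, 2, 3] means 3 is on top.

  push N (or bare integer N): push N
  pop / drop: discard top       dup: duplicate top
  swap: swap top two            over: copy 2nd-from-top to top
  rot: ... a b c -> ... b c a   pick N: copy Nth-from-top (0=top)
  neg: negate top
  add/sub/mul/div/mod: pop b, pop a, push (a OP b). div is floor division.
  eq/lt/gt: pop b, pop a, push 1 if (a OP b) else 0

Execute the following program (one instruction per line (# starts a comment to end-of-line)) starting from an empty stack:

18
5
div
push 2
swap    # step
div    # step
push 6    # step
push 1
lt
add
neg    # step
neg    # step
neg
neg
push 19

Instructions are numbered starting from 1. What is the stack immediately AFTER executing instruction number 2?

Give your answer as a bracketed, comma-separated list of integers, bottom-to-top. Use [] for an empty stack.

Step 1 ('18'): [18]
Step 2 ('5'): [18, 5]

Answer: [18, 5]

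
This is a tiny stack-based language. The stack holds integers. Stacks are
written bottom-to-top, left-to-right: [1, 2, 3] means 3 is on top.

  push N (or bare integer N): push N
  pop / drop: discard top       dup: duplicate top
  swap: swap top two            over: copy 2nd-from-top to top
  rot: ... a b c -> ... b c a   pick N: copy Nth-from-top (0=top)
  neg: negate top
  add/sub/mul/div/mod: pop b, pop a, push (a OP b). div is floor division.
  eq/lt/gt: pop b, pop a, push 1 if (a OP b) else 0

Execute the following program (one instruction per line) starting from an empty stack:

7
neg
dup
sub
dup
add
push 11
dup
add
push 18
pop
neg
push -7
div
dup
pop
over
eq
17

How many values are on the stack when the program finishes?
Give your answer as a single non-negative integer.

After 'push 7': stack = [7] (depth 1)
After 'neg': stack = [-7] (depth 1)
After 'dup': stack = [-7, -7] (depth 2)
After 'sub': stack = [0] (depth 1)
After 'dup': stack = [0, 0] (depth 2)
After 'add': stack = [0] (depth 1)
After 'push 11': stack = [0, 11] (depth 2)
After 'dup': stack = [0, 11, 11] (depth 3)
After 'add': stack = [0, 22] (depth 2)
After 'push 18': stack = [0, 22, 18] (depth 3)
After 'pop': stack = [0, 22] (depth 2)
After 'neg': stack = [0, -22] (depth 2)
After 'push -7': stack = [0, -22, -7] (depth 3)
After 'div': stack = [0, 3] (depth 2)
After 'dup': stack = [0, 3, 3] (depth 3)
After 'pop': stack = [0, 3] (depth 2)
After 'over': stack = [0, 3, 0] (depth 3)
After 'eq': stack = [0, 0] (depth 2)
After 'push 17': stack = [0, 0, 17] (depth 3)

Answer: 3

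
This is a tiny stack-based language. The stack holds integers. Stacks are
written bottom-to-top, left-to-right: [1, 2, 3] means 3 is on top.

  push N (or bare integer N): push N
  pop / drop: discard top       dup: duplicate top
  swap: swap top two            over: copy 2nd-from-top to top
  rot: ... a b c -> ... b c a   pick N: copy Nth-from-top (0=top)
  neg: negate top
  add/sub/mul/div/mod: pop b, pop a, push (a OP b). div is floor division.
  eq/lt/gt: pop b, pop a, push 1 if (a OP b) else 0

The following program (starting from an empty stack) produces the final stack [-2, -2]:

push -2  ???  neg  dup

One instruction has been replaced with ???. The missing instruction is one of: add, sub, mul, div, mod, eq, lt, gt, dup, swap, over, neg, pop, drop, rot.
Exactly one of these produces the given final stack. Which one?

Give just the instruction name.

Stack before ???: [-2]
Stack after ???:  [2]
The instruction that transforms [-2] -> [2] is: neg

Answer: neg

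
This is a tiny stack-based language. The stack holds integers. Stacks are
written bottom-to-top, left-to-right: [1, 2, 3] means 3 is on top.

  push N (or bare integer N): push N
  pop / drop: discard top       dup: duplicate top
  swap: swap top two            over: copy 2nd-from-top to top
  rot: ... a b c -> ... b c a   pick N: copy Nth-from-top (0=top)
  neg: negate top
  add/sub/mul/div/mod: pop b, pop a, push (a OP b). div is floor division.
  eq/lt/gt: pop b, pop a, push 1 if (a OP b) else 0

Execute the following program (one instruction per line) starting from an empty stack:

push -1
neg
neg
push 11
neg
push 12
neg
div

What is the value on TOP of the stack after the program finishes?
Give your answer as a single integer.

Answer: 0

Derivation:
After 'push -1': [-1]
After 'neg': [1]
After 'neg': [-1]
After 'push 11': [-1, 11]
After 'neg': [-1, -11]
After 'push 12': [-1, -11, 12]
After 'neg': [-1, -11, -12]
After 'div': [-1, 0]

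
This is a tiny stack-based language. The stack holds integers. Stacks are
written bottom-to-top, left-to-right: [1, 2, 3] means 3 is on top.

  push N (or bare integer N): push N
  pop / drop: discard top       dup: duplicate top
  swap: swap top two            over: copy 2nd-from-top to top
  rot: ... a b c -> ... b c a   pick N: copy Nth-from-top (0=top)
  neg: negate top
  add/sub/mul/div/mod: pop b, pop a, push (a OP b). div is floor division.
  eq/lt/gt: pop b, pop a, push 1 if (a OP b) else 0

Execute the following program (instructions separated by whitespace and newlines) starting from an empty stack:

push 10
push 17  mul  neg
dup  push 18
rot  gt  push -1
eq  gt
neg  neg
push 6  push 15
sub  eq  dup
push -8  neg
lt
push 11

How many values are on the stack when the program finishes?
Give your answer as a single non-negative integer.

After 'push 10': stack = [10] (depth 1)
After 'push 17': stack = [10, 17] (depth 2)
After 'mul': stack = [170] (depth 1)
After 'neg': stack = [-170] (depth 1)
After 'dup': stack = [-170, -170] (depth 2)
After 'push 18': stack = [-170, -170, 18] (depth 3)
After 'rot': stack = [-170, 18, -170] (depth 3)
After 'gt': stack = [-170, 1] (depth 2)
After 'push -1': stack = [-170, 1, -1] (depth 3)
After 'eq': stack = [-170, 0] (depth 2)
  ...
After 'neg': stack = [0] (depth 1)
After 'push 6': stack = [0, 6] (depth 2)
After 'push 15': stack = [0, 6, 15] (depth 3)
After 'sub': stack = [0, -9] (depth 2)
After 'eq': stack = [0] (depth 1)
After 'dup': stack = [0, 0] (depth 2)
After 'push -8': stack = [0, 0, -8] (depth 3)
After 'neg': stack = [0, 0, 8] (depth 3)
After 'lt': stack = [0, 1] (depth 2)
After 'push 11': stack = [0, 1, 11] (depth 3)

Answer: 3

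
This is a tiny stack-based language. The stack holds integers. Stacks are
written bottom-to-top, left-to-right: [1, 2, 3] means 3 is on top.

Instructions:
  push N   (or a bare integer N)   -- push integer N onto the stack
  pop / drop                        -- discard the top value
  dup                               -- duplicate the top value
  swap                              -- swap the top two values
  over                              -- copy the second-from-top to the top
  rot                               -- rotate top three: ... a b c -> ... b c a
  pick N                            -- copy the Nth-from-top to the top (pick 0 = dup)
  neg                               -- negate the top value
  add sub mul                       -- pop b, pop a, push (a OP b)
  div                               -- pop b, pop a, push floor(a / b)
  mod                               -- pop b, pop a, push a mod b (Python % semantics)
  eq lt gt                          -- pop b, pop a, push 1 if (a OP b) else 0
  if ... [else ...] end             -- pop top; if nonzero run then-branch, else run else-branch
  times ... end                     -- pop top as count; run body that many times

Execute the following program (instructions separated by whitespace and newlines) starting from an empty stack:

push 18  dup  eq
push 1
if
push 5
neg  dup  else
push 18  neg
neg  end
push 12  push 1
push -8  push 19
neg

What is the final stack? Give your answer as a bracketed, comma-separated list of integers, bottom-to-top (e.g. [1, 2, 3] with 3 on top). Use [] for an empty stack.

After 'push 18': [18]
After 'dup': [18, 18]
After 'eq': [1]
After 'push 1': [1, 1]
After 'if': [1]
After 'push 5': [1, 5]
After 'neg': [1, -5]
After 'dup': [1, -5, -5]
After 'push 12': [1, -5, -5, 12]
After 'push 1': [1, -5, -5, 12, 1]
After 'push -8': [1, -5, -5, 12, 1, -8]
After 'push 19': [1, -5, -5, 12, 1, -8, 19]
After 'neg': [1, -5, -5, 12, 1, -8, -19]

Answer: [1, -5, -5, 12, 1, -8, -19]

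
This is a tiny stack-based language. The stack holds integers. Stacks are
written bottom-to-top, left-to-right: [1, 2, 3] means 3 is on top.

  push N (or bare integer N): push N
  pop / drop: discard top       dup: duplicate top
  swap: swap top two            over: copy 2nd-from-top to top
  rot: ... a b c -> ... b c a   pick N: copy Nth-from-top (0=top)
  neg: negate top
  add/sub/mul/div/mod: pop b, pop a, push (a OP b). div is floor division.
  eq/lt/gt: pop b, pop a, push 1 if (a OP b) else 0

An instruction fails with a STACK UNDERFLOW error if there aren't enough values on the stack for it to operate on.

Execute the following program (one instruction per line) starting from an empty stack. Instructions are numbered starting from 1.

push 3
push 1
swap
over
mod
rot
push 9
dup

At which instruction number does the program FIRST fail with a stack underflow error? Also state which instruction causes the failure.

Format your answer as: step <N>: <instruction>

Step 1 ('push 3'): stack = [3], depth = 1
Step 2 ('push 1'): stack = [3, 1], depth = 2
Step 3 ('swap'): stack = [1, 3], depth = 2
Step 4 ('over'): stack = [1, 3, 1], depth = 3
Step 5 ('mod'): stack = [1, 0], depth = 2
Step 6 ('rot'): needs 3 value(s) but depth is 2 — STACK UNDERFLOW

Answer: step 6: rot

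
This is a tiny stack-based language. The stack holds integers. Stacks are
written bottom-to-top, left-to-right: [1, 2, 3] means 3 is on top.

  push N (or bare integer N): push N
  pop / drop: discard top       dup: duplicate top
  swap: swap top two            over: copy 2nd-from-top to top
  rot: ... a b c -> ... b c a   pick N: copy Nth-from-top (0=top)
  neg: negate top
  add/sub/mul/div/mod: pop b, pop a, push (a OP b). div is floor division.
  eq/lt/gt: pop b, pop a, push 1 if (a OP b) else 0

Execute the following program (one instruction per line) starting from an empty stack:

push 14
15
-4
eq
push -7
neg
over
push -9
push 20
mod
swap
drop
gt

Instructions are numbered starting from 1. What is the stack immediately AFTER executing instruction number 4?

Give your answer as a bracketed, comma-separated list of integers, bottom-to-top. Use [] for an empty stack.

Step 1 ('push 14'): [14]
Step 2 ('15'): [14, 15]
Step 3 ('-4'): [14, 15, -4]
Step 4 ('eq'): [14, 0]

Answer: [14, 0]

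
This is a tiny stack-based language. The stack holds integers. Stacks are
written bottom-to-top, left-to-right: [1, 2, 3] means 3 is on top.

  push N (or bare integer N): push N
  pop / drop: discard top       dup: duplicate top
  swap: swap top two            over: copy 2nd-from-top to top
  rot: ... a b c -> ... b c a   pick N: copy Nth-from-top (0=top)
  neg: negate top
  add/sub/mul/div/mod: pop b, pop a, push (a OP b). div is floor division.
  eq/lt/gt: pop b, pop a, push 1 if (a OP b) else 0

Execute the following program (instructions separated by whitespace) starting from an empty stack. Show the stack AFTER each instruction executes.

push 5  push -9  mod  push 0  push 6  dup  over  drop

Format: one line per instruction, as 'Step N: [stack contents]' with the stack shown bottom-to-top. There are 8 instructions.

Step 1: [5]
Step 2: [5, -9]
Step 3: [-4]
Step 4: [-4, 0]
Step 5: [-4, 0, 6]
Step 6: [-4, 0, 6, 6]
Step 7: [-4, 0, 6, 6, 6]
Step 8: [-4, 0, 6, 6]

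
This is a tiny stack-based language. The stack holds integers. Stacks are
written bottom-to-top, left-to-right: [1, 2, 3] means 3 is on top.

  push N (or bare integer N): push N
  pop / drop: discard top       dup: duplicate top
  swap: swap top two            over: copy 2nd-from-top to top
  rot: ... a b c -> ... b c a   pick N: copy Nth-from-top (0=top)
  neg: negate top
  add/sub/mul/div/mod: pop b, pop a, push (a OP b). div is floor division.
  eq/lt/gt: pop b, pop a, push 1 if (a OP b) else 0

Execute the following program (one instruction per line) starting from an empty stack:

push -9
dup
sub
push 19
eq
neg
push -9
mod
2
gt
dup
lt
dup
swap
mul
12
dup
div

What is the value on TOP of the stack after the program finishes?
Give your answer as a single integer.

After 'push -9': [-9]
After 'dup': [-9, -9]
After 'sub': [0]
After 'push 19': [0, 19]
After 'eq': [0]
After 'neg': [0]
After 'push -9': [0, -9]
After 'mod': [0]
After 'push 2': [0, 2]
After 'gt': [0]
After 'dup': [0, 0]
After 'lt': [0]
After 'dup': [0, 0]
After 'swap': [0, 0]
After 'mul': [0]
After 'push 12': [0, 12]
After 'dup': [0, 12, 12]
After 'div': [0, 1]

Answer: 1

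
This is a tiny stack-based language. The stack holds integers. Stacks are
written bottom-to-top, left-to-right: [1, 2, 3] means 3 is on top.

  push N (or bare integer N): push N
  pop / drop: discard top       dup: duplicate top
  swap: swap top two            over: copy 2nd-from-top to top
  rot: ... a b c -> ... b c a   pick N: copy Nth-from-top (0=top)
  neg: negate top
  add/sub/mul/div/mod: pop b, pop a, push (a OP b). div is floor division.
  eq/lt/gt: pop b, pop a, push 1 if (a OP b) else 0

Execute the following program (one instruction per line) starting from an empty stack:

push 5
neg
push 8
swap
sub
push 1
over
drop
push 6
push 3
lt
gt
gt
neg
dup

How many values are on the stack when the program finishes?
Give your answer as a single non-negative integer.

Answer: 2

Derivation:
After 'push 5': stack = [5] (depth 1)
After 'neg': stack = [-5] (depth 1)
After 'push 8': stack = [-5, 8] (depth 2)
After 'swap': stack = [8, -5] (depth 2)
After 'sub': stack = [13] (depth 1)
After 'push 1': stack = [13, 1] (depth 2)
After 'over': stack = [13, 1, 13] (depth 3)
After 'drop': stack = [13, 1] (depth 2)
After 'push 6': stack = [13, 1, 6] (depth 3)
After 'push 3': stack = [13, 1, 6, 3] (depth 4)
After 'lt': stack = [13, 1, 0] (depth 3)
After 'gt': stack = [13, 1] (depth 2)
After 'gt': stack = [1] (depth 1)
After 'neg': stack = [-1] (depth 1)
After 'dup': stack = [-1, -1] (depth 2)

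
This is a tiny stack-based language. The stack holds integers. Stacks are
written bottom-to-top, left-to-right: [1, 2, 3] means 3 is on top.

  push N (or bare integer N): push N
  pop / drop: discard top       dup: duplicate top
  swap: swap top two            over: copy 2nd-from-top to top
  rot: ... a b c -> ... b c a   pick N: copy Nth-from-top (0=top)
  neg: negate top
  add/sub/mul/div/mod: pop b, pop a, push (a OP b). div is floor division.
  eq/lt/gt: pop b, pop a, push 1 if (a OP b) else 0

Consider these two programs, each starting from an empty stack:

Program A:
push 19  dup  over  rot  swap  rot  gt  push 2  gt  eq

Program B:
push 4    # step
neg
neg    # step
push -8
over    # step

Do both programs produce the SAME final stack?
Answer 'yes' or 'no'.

Answer: no

Derivation:
Program A trace:
  After 'push 19': [19]
  After 'dup': [19, 19]
  After 'over': [19, 19, 19]
  After 'rot': [19, 19, 19]
  After 'swap': [19, 19, 19]
  After 'rot': [19, 19, 19]
  After 'gt': [19, 0]
  After 'push 2': [19, 0, 2]
  After 'gt': [19, 0]
  After 'eq': [0]
Program A final stack: [0]

Program B trace:
  After 'push 4': [4]
  After 'neg': [-4]
  After 'neg': [4]
  After 'push -8': [4, -8]
  After 'over': [4, -8, 4]
Program B final stack: [4, -8, 4]
Same: no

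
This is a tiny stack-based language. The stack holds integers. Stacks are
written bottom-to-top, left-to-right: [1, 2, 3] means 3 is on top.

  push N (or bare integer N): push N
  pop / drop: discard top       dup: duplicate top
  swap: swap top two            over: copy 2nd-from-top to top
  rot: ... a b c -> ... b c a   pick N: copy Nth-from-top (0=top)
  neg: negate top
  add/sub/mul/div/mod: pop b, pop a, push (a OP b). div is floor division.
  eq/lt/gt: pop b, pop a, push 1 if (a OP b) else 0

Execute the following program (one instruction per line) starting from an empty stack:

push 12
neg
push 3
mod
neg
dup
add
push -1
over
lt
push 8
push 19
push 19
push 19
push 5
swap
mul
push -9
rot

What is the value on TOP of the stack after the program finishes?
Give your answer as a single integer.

Answer: 19

Derivation:
After 'push 12': [12]
After 'neg': [-12]
After 'push 3': [-12, 3]
After 'mod': [0]
After 'neg': [0]
After 'dup': [0, 0]
After 'add': [0]
After 'push -1': [0, -1]
After 'over': [0, -1, 0]
After 'lt': [0, 1]
After 'push 8': [0, 1, 8]
After 'push 19': [0, 1, 8, 19]
After 'push 19': [0, 1, 8, 19, 19]
After 'push 19': [0, 1, 8, 19, 19, 19]
After 'push 5': [0, 1, 8, 19, 19, 19, 5]
After 'swap': [0, 1, 8, 19, 19, 5, 19]
After 'mul': [0, 1, 8, 19, 19, 95]
After 'push -9': [0, 1, 8, 19, 19, 95, -9]
After 'rot': [0, 1, 8, 19, 95, -9, 19]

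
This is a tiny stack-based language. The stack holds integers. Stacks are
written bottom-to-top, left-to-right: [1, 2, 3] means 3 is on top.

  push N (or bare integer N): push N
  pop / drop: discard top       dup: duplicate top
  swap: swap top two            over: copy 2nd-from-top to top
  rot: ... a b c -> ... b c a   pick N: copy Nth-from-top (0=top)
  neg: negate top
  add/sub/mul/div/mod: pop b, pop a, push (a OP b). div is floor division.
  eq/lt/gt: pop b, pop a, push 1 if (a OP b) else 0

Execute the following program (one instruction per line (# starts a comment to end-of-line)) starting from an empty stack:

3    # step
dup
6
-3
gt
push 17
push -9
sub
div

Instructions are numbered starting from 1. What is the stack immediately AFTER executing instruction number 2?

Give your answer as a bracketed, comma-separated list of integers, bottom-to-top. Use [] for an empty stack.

Answer: [3, 3]

Derivation:
Step 1 ('3'): [3]
Step 2 ('dup'): [3, 3]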